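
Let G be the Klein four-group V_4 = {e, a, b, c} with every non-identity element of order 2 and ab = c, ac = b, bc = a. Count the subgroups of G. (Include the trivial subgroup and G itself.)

|G| = 4, so by Lagrange every subgroup order divides 4. Divisors: 1, 2, 4.
Subgroups by order — order 1: 1; order 2: 3; order 4: 1.
Total: 1 + 3 + 1 = 5.

5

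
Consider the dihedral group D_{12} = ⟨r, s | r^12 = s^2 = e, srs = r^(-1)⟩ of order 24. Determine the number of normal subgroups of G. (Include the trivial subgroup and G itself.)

G has 34 subgroups. Checking conjugation-invariance by order — order 1: 1/1 normal; order 2: 1/13 normal; order 3: 1/1 normal; order 4: 1/7 normal; order 6: 1/5 normal; order 8: 0/3 normal; order 12: 3/3 normal; order 24: 1/1 normal.
Total normal subgroups: 9.

9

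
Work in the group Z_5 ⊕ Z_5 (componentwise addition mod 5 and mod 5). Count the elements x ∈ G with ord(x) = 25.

0

An element (a,b) has order lcm(ord(a), ord(b)); count pairs with lcm equal to 25.
Enumerating gives 0 such elements.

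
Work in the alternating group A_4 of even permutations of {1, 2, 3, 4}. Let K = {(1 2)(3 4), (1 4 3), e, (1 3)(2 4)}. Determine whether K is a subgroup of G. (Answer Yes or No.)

(1 4 3) ∈ K but its inverse (1 3 4) ∉ K, so K is not a subgroup.

No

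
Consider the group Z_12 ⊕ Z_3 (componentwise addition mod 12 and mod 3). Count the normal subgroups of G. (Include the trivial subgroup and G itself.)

18

G is abelian, so every subgroup is normal.
G has 18 subgroups in total, hence 18 normal subgroups.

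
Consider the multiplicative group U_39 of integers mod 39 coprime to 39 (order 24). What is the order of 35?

Compute successive powers of 35 mod 39: 35, 16, 14, 22, 29, 1; 35^6 ≡ 1 (mod 39).
So |⟨35⟩| = 6.

6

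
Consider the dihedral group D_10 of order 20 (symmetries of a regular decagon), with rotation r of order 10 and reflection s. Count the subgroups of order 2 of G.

11

|G| = 20 and 2 | 20, so subgroups of order 2 are possible by Lagrange.
The subgroups of order 2 are: {e, r^2s}; {e, r^3s}; {e, r^4s}; {e, r^5}; … (11 in all).
So G has 11 subgroups of order 2.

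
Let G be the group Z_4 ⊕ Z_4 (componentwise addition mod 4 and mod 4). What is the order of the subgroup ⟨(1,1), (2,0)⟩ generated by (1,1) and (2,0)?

8

|⟨(1,1)⟩| = 4 and |⟨(2,0)⟩| = 2, so |H| is a multiple of lcm(4, 2) = 4 and divides |G| = 16.
Closing under the operation: H = {(0,0), (0,2), (1,1), (1,3), (2,0), (2,2), (3,1), (3,3)}, so |H| = 8.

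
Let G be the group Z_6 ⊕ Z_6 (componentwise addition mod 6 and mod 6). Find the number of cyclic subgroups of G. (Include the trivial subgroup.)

A cyclic subgroup of order d is generated by each of its φ(d) elements of order d, so the cyclic subgroups of order d number (#elements of order d)/φ(d).
Cyclic subgroups by order — order 1: 1; order 2: 3; order 3: 4; order 6: 12.
Total: 20.

20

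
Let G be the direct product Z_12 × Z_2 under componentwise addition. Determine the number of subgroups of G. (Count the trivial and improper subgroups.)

16

|G| = 24, so by Lagrange every subgroup order divides 24. Divisors: 1, 2, 3, 4, 6, 8, 12, 24.
Subgroups by order — order 1: 1; order 2: 3; order 3: 1; order 4: 3; order 6: 3; order 8: 1; order 12: 3; order 24: 1.
Total: 1 + 3 + 1 + 3 + 3 + 1 + 3 + 1 = 16.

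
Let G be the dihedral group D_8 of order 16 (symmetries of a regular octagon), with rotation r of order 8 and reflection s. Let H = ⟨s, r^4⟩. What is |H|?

4

|⟨s⟩| = 2 and |⟨r^4⟩| = 2, so |H| is a multiple of lcm(2, 2) = 2 and divides |G| = 16.
Closing under the operation: H = {e, r^4, s, r^4s}, so |H| = 4.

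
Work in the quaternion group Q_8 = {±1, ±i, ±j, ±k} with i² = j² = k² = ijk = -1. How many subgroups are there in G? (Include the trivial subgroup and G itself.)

6

|G| = 8, so by Lagrange every subgroup order divides 8. Divisors: 1, 2, 4, 8.
Subgroups by order — order 1: 1; order 2: 1; order 4: 3; order 8: 1.
Total: 1 + 1 + 3 + 1 = 6.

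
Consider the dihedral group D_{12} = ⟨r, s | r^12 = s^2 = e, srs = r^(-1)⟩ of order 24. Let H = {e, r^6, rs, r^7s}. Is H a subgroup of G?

Yes

|H| = 4 divides |G| = 24, consistent with Lagrange.
H contains the identity, every element's inverse is in H, and H is closed under ·: it is a subgroup.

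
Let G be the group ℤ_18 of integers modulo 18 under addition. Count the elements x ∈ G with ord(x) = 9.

6

In a cyclic group of order 18, the number of elements of order d (for d | 18) is φ(d).
φ(9) = 6.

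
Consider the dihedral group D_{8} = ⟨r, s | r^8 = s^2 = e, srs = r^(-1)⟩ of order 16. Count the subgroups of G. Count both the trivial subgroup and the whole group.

19

|G| = 16, so by Lagrange every subgroup order divides 16. Divisors: 1, 2, 4, 8, 16.
Subgroups by order — order 1: 1; order 2: 9; order 4: 5; order 8: 3; order 16: 1.
Total: 1 + 9 + 5 + 3 + 1 = 19.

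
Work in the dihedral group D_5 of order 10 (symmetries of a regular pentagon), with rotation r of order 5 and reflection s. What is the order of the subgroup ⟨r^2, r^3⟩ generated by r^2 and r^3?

5

|⟨r^2⟩| = 5 and |⟨r^3⟩| = 5, so |H| is a multiple of lcm(5, 5) = 5 and divides |G| = 10.
Closing under the operation: H = {e, r, r^2, r^3, r^4}, so |H| = 5.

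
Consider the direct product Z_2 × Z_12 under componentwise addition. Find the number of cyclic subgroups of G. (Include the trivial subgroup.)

12

Group the elements of G by the cyclic subgroup they generate; each cyclic subgroup of order d accounts for φ(d) elements.
Cyclic subgroups by order — order 1: 1; order 2: 3; order 3: 1; order 4: 2; order 6: 3; order 12: 2.
Total: 12.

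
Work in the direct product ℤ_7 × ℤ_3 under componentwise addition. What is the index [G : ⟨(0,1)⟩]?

|⟨(0,1)⟩| = 3 and |G| = 21.
By Lagrange, [G : H] = |G|/|H| = 21/3 = 7.

7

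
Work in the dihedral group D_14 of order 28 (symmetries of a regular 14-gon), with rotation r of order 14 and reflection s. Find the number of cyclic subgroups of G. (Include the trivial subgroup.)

Each element a generates a cyclic subgroup ⟨a⟩; distinct elements may generate the same one (a cyclic group of order d has φ(d) generators).
Cyclic subgroups by order — order 1: 1; order 2: 15; order 7: 1; order 14: 1.
Total: 18.

18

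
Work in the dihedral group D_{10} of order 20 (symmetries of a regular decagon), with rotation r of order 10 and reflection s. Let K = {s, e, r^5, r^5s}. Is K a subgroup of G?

|K| = 4 divides |G| = 20, consistent with Lagrange.
K contains the identity, every element's inverse is in K, and K is closed under ·: it is a subgroup.

Yes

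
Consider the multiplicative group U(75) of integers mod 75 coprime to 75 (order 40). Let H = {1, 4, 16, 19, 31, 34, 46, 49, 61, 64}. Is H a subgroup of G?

Yes

|H| = 10 divides |G| = 40, consistent with Lagrange.
H contains the identity, every element's inverse is in H, and H is closed under ·: it is a subgroup.
In fact H = ⟨64⟩.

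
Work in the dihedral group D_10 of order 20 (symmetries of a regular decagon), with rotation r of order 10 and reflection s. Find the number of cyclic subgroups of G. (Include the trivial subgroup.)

Group the elements of G by the cyclic subgroup they generate; each cyclic subgroup of order d accounts for φ(d) elements.
Cyclic subgroups by order — order 1: 1; order 2: 11; order 5: 1; order 10: 1.
Total: 14.

14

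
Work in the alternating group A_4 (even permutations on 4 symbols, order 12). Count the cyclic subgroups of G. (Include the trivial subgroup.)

Group the elements of G by the cyclic subgroup they generate; each cyclic subgroup of order d accounts for φ(d) elements.
Cyclic subgroups by order — order 1: 1; order 2: 3; order 3: 4.
Total: 8.

8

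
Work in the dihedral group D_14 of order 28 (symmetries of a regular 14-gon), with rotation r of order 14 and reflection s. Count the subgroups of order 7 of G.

|G| = 28 and 7 | 28, so subgroups of order 7 are possible by Lagrange.
The subgroups of order 7 are: {e, r^2, r^4, r^6, r^8, r^10, r^12}.
So G has 1 subgroup of order 7.

1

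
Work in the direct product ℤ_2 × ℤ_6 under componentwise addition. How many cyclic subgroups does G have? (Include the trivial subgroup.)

A cyclic subgroup of order d is generated by each of its φ(d) elements of order d, so the cyclic subgroups of order d number (#elements of order d)/φ(d).
Cyclic subgroups by order — order 1: 1; order 2: 3; order 3: 1; order 6: 3.
Total: 8.

8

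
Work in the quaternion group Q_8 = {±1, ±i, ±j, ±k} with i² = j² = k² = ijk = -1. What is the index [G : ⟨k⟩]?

|⟨k⟩| = 4 and |G| = 8.
By Lagrange, [G : H] = |G|/|H| = 8/4 = 2.

2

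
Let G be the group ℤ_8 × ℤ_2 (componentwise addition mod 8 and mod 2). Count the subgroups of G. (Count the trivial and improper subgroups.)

|G| = 16, so by Lagrange every subgroup order divides 16. Divisors: 1, 2, 4, 8, 16.
Subgroups by order — order 1: 1; order 2: 3; order 4: 3; order 8: 3; order 16: 1.
Total: 1 + 3 + 3 + 3 + 1 = 11.

11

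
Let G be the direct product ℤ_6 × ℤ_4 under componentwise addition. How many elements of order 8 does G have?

0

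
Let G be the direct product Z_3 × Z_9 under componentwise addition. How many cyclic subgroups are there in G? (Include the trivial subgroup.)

Each element a generates a cyclic subgroup ⟨a⟩; distinct elements may generate the same one (a cyclic group of order d has φ(d) generators).
Cyclic subgroups by order — order 1: 1; order 3: 4; order 9: 3.
Total: 8.

8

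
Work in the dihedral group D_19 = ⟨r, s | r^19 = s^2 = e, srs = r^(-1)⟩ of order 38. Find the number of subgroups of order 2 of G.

19

|G| = 38 and 2 | 38, so subgroups of order 2 are possible by Lagrange.
The subgroups of order 2 are: {e, r^10s}; {e, r^11s}; {e, r^12s}; {e, r^13s}; … (19 in all).
So G has 19 subgroups of order 2.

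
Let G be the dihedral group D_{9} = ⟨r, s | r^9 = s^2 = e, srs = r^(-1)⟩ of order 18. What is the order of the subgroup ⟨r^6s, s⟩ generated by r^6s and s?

6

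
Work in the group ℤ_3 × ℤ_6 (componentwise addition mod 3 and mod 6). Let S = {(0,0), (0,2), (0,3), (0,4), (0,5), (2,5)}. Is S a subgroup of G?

No

(2,5) ∈ S but its inverse (1,1) ∉ S, so S is not a subgroup.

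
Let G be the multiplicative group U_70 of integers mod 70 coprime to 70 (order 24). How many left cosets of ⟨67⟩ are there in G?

2

|⟨67⟩| = 12 and |G| = 24.
By Lagrange, [G : H] = |G|/|H| = 24/12 = 2.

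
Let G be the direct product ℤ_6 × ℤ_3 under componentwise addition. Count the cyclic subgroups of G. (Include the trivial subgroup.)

10

Each element a generates a cyclic subgroup ⟨a⟩; distinct elements may generate the same one (a cyclic group of order d has φ(d) generators).
Cyclic subgroups by order — order 1: 1; order 2: 1; order 3: 4; order 6: 4.
Total: 10.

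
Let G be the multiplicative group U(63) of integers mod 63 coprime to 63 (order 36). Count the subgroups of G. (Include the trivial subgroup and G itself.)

30

|G| = 36, so by Lagrange every subgroup order divides 36. Divisors: 1, 2, 3, 4, 6, 9, 12, 18, 36.
Subgroups by order — order 1: 1; order 2: 3; order 3: 4; order 4: 1; order 6: 12; order 9: 1; order 12: 4; order 18: 3; order 36: 1.
Total: 1 + 3 + 4 + 1 + 12 + 1 + 4 + 3 + 1 = 30.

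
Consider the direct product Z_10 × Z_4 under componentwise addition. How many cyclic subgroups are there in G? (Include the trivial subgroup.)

A cyclic subgroup of order d is generated by each of its φ(d) elements of order d, so the cyclic subgroups of order d number (#elements of order d)/φ(d).
Cyclic subgroups by order — order 1: 1; order 2: 3; order 4: 2; order 5: 1; order 10: 3; order 20: 2.
Total: 12.

12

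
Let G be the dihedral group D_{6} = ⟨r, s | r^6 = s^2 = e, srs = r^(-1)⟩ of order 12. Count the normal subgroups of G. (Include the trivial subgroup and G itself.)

7

G has 16 subgroups. Checking conjugation-invariance by order — order 1: 1/1 normal; order 2: 1/7 normal; order 3: 1/1 normal; order 4: 0/3 normal; order 6: 3/3 normal; order 12: 1/1 normal.
Total normal subgroups: 7.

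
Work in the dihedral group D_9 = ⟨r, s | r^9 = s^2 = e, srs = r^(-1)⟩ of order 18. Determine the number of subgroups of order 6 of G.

|G| = 18 and 6 | 18, so subgroups of order 6 are possible by Lagrange.
The subgroups of order 6 are: {e, r^3, r^6, r^2s, r^5s, r^8s}; {e, r^3, r^6, s, r^3s, r^6s}; {e, r^3, r^6, rs, r^4s, r^7s}.
So G has 3 subgroups of order 6.

3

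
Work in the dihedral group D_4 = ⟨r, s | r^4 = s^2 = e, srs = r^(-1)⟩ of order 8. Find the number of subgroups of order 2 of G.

|G| = 8 and 2 | 8, so subgroups of order 2 are possible by Lagrange.
The subgroups of order 2 are: {e, r^2}; {e, r^2s}; {e, r^3s}; {e, rs}; … (5 in all).
So G has 5 subgroups of order 2.

5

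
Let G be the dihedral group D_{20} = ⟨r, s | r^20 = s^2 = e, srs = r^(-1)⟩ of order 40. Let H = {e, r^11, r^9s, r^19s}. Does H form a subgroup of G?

No

r^11 ∈ H but its inverse r^9 ∉ H, so H is not a subgroup.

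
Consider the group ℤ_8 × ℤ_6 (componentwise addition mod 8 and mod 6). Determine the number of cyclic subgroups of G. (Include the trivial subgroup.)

16

Each element a generates a cyclic subgroup ⟨a⟩; distinct elements may generate the same one (a cyclic group of order d has φ(d) generators).
Cyclic subgroups by order — order 1: 1; order 2: 3; order 3: 1; order 4: 2; order 6: 3; order 8: 2; order 12: 2; order 24: 2.
Total: 16.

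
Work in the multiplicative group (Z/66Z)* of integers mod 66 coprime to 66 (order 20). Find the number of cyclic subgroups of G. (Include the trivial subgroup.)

Group the elements of G by the cyclic subgroup they generate; each cyclic subgroup of order d accounts for φ(d) elements.
Cyclic subgroups by order — order 1: 1; order 2: 3; order 5: 1; order 10: 3.
Total: 8.

8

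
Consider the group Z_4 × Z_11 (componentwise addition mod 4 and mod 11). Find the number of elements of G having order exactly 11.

An element (a,b) has order lcm(ord(a), ord(b)); count pairs with lcm equal to 11.
Enumerating gives 10 such elements.

10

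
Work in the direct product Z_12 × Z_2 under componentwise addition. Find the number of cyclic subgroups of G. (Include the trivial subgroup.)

A cyclic subgroup of order d is generated by each of its φ(d) elements of order d, so the cyclic subgroups of order d number (#elements of order d)/φ(d).
Cyclic subgroups by order — order 1: 1; order 2: 3; order 3: 1; order 4: 2; order 6: 3; order 12: 2.
Total: 12.

12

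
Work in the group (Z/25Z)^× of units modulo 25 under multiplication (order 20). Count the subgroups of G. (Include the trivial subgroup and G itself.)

|G| = 20, so by Lagrange every subgroup order divides 20. Divisors: 1, 2, 4, 5, 10, 20.
Subgroups by order — order 1: 1; order 2: 1; order 4: 1; order 5: 1; order 10: 1; order 20: 1.
Total: 1 + 1 + 1 + 1 + 1 + 1 = 6.

6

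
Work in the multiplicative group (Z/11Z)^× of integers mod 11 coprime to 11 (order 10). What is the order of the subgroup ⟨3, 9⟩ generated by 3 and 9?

|⟨3⟩| = 5 and |⟨9⟩| = 5, so |H| is a multiple of lcm(5, 5) = 5 and divides |G| = 10.
Closing under the operation: H = {1, 3, 4, 5, 9}, so |H| = 5.

5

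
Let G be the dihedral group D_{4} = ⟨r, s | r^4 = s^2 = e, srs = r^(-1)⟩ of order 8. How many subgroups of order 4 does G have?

3

|G| = 8 and 4 | 8, so subgroups of order 4 are possible by Lagrange.
The subgroups of order 4 are: {e, r, r^2, r^3}; {e, r^2, s, r^2s}; {e, r^2, rs, r^3s}.
So G has 3 subgroups of order 4.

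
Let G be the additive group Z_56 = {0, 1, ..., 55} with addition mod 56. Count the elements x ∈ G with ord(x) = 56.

24

In a cyclic group of order 56, the number of elements of order d (for d | 56) is φ(d).
φ(56) = 24.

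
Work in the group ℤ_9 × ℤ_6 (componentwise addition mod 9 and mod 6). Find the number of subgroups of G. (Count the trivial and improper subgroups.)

20

|G| = 54, so by Lagrange every subgroup order divides 54. Divisors: 1, 2, 3, 6, 9, 18, 27, 54.
Subgroups by order — order 1: 1; order 2: 1; order 3: 4; order 6: 4; order 9: 4; order 18: 4; order 27: 1; order 54: 1.
Total: 1 + 1 + 4 + 4 + 4 + 4 + 1 + 1 = 20.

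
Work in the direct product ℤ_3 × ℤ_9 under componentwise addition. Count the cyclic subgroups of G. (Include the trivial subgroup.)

Group the elements of G by the cyclic subgroup they generate; each cyclic subgroup of order d accounts for φ(d) elements.
Cyclic subgroups by order — order 1: 1; order 3: 4; order 9: 3.
Total: 8.

8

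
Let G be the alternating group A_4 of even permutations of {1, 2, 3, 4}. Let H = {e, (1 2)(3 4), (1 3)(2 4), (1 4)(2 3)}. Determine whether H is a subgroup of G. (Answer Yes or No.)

|H| = 4 divides |G| = 12, consistent with Lagrange.
H contains the identity, every element's inverse is in H, and H is closed under ∘: it is a subgroup.

Yes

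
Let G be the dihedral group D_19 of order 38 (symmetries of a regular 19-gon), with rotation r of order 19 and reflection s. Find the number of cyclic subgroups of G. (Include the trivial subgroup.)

21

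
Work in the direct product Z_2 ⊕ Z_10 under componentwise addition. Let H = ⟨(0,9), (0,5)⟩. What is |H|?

10

|⟨(0,9)⟩| = 10 and |⟨(0,5)⟩| = 2, so |H| is a multiple of lcm(10, 2) = 10 and divides |G| = 20.
Closing under the operation: H = {(0,0), (0,1), (0,2), (0,3), (0,4), (0,5), (0,6), (0,7), (0,8), (0,9)}, so |H| = 10.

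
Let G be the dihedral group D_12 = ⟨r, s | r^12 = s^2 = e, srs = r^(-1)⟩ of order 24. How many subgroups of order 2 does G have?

13

|G| = 24 and 2 | 24, so subgroups of order 2 are possible by Lagrange.
The subgroups of order 2 are: {e, r^10s}; {e, r^11s}; {e, r^2s}; {e, r^3s}; … (13 in all).
So G has 13 subgroups of order 2.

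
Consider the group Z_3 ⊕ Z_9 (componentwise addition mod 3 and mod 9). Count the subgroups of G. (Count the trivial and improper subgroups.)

10

|G| = 27, so by Lagrange every subgroup order divides 27. Divisors: 1, 3, 9, 27.
Subgroups by order — order 1: 1; order 3: 4; order 9: 4; order 27: 1.
Total: 1 + 4 + 4 + 1 = 10.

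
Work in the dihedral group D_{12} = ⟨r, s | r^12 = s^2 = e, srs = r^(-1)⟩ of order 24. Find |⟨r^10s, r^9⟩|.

8

|⟨r^10s⟩| = 2 and |⟨r^9⟩| = 4, so |H| is a multiple of lcm(2, 4) = 4 and divides |G| = 24.
Closing under the operation: H = {e, r^3, r^6, r^9, rs, r^4s, r^7s, r^10s}, so |H| = 8.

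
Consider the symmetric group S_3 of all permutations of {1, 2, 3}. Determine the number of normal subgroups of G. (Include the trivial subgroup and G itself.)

G has 6 subgroups. Checking conjugation-invariance by order — order 1: 1/1 normal; order 2: 0/3 normal; order 3: 1/1 normal; order 6: 1/1 normal.
Total normal subgroups: 3.

3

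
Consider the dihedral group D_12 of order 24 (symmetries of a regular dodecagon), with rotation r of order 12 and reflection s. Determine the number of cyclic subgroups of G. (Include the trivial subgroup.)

Each element a generates a cyclic subgroup ⟨a⟩; distinct elements may generate the same one (a cyclic group of order d has φ(d) generators).
Cyclic subgroups by order — order 1: 1; order 2: 13; order 3: 1; order 4: 1; order 6: 1; order 12: 1.
Total: 18.

18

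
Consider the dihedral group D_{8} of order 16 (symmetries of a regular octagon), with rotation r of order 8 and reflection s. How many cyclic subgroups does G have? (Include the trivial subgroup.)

12

Each element a generates a cyclic subgroup ⟨a⟩; distinct elements may generate the same one (a cyclic group of order d has φ(d) generators).
Cyclic subgroups by order — order 1: 1; order 2: 9; order 4: 1; order 8: 1.
Total: 12.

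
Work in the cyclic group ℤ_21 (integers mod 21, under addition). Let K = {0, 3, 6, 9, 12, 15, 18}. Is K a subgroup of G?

Yes

|K| = 7 divides |G| = 21, consistent with Lagrange.
K contains the identity, every element's inverse is in K, and K is closed under +: it is a subgroup.
In fact K = ⟨18⟩.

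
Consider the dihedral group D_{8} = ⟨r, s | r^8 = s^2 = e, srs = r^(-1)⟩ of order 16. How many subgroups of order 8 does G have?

3

|G| = 16 and 8 | 16, so subgroups of order 8 are possible by Lagrange.
The subgroups of order 8 are: {e, r, r^2, r^3, r^4, r^5, r^6, r^7}; {e, r^2, r^4, r^6, s, r^2s, r^4s, r^6s}; {e, r^2, r^4, r^6, rs, r^3s, r^5s, r^7s}.
So G has 3 subgroups of order 8.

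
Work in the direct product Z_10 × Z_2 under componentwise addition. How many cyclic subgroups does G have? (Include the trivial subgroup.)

8

Group the elements of G by the cyclic subgroup they generate; each cyclic subgroup of order d accounts for φ(d) elements.
Cyclic subgroups by order — order 1: 1; order 2: 3; order 5: 1; order 10: 3.
Total: 8.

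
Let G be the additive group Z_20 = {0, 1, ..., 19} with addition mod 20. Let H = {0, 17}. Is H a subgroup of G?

No

17 ∈ H but its inverse 3 ∉ H, so H is not a subgroup.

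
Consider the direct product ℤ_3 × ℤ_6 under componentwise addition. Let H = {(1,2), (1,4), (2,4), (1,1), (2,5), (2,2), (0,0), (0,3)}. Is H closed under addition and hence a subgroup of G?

|H| = 8 does not divide |G| = 18, so by Lagrange H is not a subgroup.

No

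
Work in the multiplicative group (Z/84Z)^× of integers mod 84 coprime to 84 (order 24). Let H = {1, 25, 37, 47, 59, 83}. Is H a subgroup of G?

Yes

|H| = 6 divides |G| = 24, consistent with Lagrange.
H contains the identity, every element's inverse is in H, and H is closed under ·: it is a subgroup.
In fact H = ⟨59⟩.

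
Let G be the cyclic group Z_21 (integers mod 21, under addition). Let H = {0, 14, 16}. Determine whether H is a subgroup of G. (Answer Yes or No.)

No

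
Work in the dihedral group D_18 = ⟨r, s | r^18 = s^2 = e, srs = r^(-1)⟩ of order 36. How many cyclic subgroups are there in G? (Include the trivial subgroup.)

A cyclic subgroup of order d is generated by each of its φ(d) elements of order d, so the cyclic subgroups of order d number (#elements of order d)/φ(d).
Cyclic subgroups by order — order 1: 1; order 2: 19; order 3: 1; order 6: 1; order 9: 1; order 18: 1.
Total: 24.

24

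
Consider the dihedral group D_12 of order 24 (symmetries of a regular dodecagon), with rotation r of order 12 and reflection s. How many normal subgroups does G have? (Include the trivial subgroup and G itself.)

9

G has 34 subgroups. Checking conjugation-invariance by order — order 1: 1/1 normal; order 2: 1/13 normal; order 3: 1/1 normal; order 4: 1/7 normal; order 6: 1/5 normal; order 8: 0/3 normal; order 12: 3/3 normal; order 24: 1/1 normal.
Total normal subgroups: 9.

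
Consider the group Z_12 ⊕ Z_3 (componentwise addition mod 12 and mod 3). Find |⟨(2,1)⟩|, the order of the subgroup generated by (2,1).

6

The order of (2,1) in Z_12 × Z_3 is lcm(ord(2) in Z_12, ord(1) in Z_3).
ord(2) = 6 and ord(1) = 3, so |⟨(2,1)⟩| = lcm(6, 3) = 6.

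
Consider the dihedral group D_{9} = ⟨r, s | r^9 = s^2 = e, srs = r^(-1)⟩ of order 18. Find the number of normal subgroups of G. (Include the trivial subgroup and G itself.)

4

G has 16 subgroups. Checking conjugation-invariance by order — order 1: 1/1 normal; order 2: 0/9 normal; order 3: 1/1 normal; order 6: 0/3 normal; order 9: 1/1 normal; order 18: 1/1 normal.
Total normal subgroups: 4.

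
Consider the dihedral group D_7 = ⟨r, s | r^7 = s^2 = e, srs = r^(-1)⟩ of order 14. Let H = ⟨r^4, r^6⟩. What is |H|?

|⟨r^4⟩| = 7 and |⟨r^6⟩| = 7, so |H| is a multiple of lcm(7, 7) = 7 and divides |G| = 14.
Closing under the operation: H = {e, r, r^2, r^3, r^4, r^5, r^6}, so |H| = 7.

7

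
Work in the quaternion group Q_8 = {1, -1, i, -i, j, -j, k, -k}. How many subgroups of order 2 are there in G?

|G| = 8 and 2 | 8, so subgroups of order 2 are possible by Lagrange.
The subgroups of order 2 are: {1, -1}.
So G has 1 subgroup of order 2.

1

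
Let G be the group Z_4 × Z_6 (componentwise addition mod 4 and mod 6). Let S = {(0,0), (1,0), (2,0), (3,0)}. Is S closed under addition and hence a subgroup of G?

|S| = 4 divides |G| = 24, consistent with Lagrange.
S contains the identity, every element's inverse is in S, and S is closed under +: it is a subgroup.
In fact S = ⟨(1,0)⟩.

Yes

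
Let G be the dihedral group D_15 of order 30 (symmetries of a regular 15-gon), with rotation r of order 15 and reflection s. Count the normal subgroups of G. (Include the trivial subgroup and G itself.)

5

G has 28 subgroups. Checking conjugation-invariance by order — order 1: 1/1 normal; order 2: 0/15 normal; order 3: 1/1 normal; order 5: 1/1 normal; order 6: 0/5 normal; order 10: 0/3 normal; order 15: 1/1 normal; order 30: 1/1 normal.
Total normal subgroups: 5.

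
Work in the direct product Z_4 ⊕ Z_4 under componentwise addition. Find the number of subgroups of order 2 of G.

|G| = 16 and 2 | 16, so subgroups of order 2 are possible by Lagrange.
The subgroups of order 2 are: {(0,0), (0,2)}; {(0,0), (2,0)}; {(0,0), (2,2)}.
So G has 3 subgroups of order 2.

3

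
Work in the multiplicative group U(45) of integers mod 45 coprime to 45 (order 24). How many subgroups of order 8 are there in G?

1

|G| = 24 and 8 | 24, so subgroups of order 8 are possible by Lagrange.
The subgroups of order 8 are: {1, 8, 17, 19, 26, 28, 37, 44}.
So G has 1 subgroup of order 8.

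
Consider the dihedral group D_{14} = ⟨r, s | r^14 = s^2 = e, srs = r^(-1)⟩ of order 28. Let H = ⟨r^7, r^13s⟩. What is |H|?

4

|⟨r^7⟩| = 2 and |⟨r^13s⟩| = 2, so |H| is a multiple of lcm(2, 2) = 2 and divides |G| = 28.
Closing under the operation: H = {e, r^7, r^6s, r^13s}, so |H| = 4.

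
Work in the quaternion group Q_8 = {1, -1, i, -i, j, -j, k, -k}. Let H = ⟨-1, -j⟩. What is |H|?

|⟨-1⟩| = 2 and |⟨-j⟩| = 4, so |H| is a multiple of lcm(2, 4) = 4 and divides |G| = 8.
Closing under the operation: H = {1, -1, j, -j}, so |H| = 4.

4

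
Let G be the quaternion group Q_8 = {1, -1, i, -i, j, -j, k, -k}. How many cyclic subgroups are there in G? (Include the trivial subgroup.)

5

Each element a generates a cyclic subgroup ⟨a⟩; distinct elements may generate the same one (a cyclic group of order d has φ(d) generators).
Cyclic subgroups by order — order 1: 1; order 2: 1; order 4: 3.
Total: 5.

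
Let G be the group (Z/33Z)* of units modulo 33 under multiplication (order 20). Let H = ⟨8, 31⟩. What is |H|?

|⟨8⟩| = 10 and |⟨31⟩| = 5, so |H| is a multiple of lcm(10, 5) = 10 and divides |G| = 20.
Closing under the operation: H = {1, 2, 4, 8, 16, 17, 25, 29, 31, 32}, so |H| = 10.

10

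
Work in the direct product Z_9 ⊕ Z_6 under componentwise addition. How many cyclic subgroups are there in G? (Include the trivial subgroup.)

16

Group the elements of G by the cyclic subgroup they generate; each cyclic subgroup of order d accounts for φ(d) elements.
Cyclic subgroups by order — order 1: 1; order 2: 1; order 3: 4; order 6: 4; order 9: 3; order 18: 3.
Total: 16.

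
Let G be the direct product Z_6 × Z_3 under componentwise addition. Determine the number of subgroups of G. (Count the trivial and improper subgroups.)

|G| = 18, so by Lagrange every subgroup order divides 18. Divisors: 1, 2, 3, 6, 9, 18.
Subgroups by order — order 1: 1; order 2: 1; order 3: 4; order 6: 4; order 9: 1; order 18: 1.
Total: 1 + 1 + 4 + 4 + 1 + 1 = 12.

12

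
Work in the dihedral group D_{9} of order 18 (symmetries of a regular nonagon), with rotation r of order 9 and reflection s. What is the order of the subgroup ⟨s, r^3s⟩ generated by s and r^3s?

6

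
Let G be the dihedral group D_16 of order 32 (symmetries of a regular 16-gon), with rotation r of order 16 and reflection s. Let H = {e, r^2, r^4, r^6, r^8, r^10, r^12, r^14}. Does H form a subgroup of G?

|H| = 8 divides |G| = 32, consistent with Lagrange.
H contains the identity, every element's inverse is in H, and H is closed under ·: it is a subgroup.
In fact H = ⟨r^2⟩.

Yes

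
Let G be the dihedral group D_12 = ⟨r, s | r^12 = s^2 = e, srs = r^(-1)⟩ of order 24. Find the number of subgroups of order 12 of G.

3

|G| = 24 and 12 | 24, so subgroups of order 12 are possible by Lagrange.
The subgroups of order 12 are: {e, r, r^2, r^3, r^4, r^5, r^6, r^7, r^8, r^9, r^10, r^11}; {e, r^2, r^4, r^6, r^8, r^10, s, r^2s, r^4s, r^6s, r^8s, r^10s}; {e, r^2, r^4, r^6, r^8, r^10, rs, r^3s, r^5s, r^7s, r^9s, r^11s}.
So G has 3 subgroups of order 12.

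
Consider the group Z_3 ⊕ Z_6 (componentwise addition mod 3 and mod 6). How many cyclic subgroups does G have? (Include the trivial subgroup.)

10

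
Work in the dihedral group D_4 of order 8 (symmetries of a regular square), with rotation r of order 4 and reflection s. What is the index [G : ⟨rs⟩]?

4

|⟨rs⟩| = 2 and |G| = 8.
By Lagrange, [G : H] = |G|/|H| = 8/2 = 4.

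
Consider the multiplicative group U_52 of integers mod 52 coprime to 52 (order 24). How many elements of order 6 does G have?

6

The elements of order 6 are: 3, 17, 23, 35, 43, 49.
That's 6.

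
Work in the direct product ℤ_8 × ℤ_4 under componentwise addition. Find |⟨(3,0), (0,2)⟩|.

|⟨(3,0)⟩| = 8 and |⟨(0,2)⟩| = 2, so |H| is a multiple of lcm(8, 2) = 8 and divides |G| = 32.
Closing under the operation: H = {(0,0), (0,2), (1,0), (1,2), (2,0), (2,2), (3,0), (3,2), (4,0), (4,2), (5,0), (5,2), (6,0), (6,2), (7,0), (7,2)}, so |H| = 16.

16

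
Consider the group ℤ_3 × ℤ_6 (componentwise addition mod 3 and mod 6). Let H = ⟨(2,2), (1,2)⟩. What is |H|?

|⟨(2,2)⟩| = 3 and |⟨(1,2)⟩| = 3, so |H| is a multiple of lcm(3, 3) = 3 and divides |G| = 18.
Closing under the operation: H = {(0,0), (0,2), (0,4), (1,0), (1,2), (1,4), (2,0), (2,2), (2,4)}, so |H| = 9.

9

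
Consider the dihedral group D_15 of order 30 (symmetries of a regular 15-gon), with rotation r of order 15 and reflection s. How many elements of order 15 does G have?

The elements of order 15 are: r, r^2, r^4, r^7, r^8, r^11, r^13, r^14.
That's 8.

8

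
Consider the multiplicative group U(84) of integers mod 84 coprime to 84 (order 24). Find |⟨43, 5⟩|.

12

|⟨43⟩| = 2 and |⟨5⟩| = 6, so |H| is a multiple of lcm(2, 6) = 6 and divides |G| = 24.
Closing under the operation: H = {1, 5, 17, 25, 37, 41, 43, 47, 59, 67, 79, 83}, so |H| = 12.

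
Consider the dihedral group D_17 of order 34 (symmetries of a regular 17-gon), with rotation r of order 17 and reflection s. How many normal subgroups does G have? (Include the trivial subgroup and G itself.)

G has 20 subgroups. Checking conjugation-invariance by order — order 1: 1/1 normal; order 2: 0/17 normal; order 17: 1/1 normal; order 34: 1/1 normal.
Total normal subgroups: 3.

3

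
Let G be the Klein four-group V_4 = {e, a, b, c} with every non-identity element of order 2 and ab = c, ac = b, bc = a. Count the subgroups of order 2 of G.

|G| = 4 and 2 | 4, so subgroups of order 2 are possible by Lagrange.
The subgroups of order 2 are: {e, a}; {e, b}; {e, c}.
So G has 3 subgroups of order 2.

3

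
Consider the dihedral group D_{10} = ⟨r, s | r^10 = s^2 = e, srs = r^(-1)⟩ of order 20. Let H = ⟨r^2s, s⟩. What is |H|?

|⟨r^2s⟩| = 2 and |⟨s⟩| = 2, so |H| is a multiple of lcm(2, 2) = 2 and divides |G| = 20.
Closing under the operation: H = {e, r^2, r^4, r^6, r^8, s, r^2s, r^4s, r^6s, r^8s}, so |H| = 10.

10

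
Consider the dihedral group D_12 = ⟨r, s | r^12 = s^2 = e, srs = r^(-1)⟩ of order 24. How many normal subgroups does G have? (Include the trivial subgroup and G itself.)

9

G has 34 subgroups. Checking conjugation-invariance by order — order 1: 1/1 normal; order 2: 1/13 normal; order 3: 1/1 normal; order 4: 1/7 normal; order 6: 1/5 normal; order 8: 0/3 normal; order 12: 3/3 normal; order 24: 1/1 normal.
Total normal subgroups: 9.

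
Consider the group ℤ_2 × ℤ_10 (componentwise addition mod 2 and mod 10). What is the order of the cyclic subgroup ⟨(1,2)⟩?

10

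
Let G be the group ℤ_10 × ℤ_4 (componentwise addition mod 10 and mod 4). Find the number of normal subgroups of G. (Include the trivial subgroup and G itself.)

16

G is abelian, so every subgroup is normal.
G has 16 subgroups in total, hence 16 normal subgroups.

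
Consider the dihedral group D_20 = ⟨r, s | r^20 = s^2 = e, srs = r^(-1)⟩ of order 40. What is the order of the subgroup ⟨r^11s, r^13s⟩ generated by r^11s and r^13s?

20

|⟨r^11s⟩| = 2 and |⟨r^13s⟩| = 2, so |H| is a multiple of lcm(2, 2) = 2 and divides |G| = 40.
Closing under the operation: H = {e, r^2, r^4, r^6, r^8, r^10, r^12, r^14, r^16, r^18, rs, r^3s, r^5s, r^7s, r^9s, r^11s, r^13s, r^15s, r^17s, r^19s}, so |H| = 20.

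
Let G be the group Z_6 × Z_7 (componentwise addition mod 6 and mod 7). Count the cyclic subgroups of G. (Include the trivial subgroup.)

8

A cyclic subgroup of order d is generated by each of its φ(d) elements of order d, so the cyclic subgroups of order d number (#elements of order d)/φ(d).
Cyclic subgroups by order — order 1: 1; order 2: 1; order 3: 1; order 6: 1; order 7: 1; order 14: 1; order 21: 1; order 42: 1.
Total: 8.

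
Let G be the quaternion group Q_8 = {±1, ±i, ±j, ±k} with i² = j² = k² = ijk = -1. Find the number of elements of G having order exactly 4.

The elements of order 4 are: i, -i, j, -j, k, -k.
That's 6.

6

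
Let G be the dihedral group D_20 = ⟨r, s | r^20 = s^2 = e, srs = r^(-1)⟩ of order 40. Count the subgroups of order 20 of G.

|G| = 40 and 20 | 40, so subgroups of order 20 are possible by Lagrange.
The subgroups of order 20 are: {e, r, r^2, r^3, r^4, r^5, r^6, r^7, r^8, r^9, r^10, r^11, r^12, r^13, r^14, r^15, r^16, r^17, r^18, r^19}; {e, r^2, r^4, r^6, r^8, r^10, r^12, r^14, r^16, r^18, s, r^2s, r^4s, r^6s, r^8s, r^10s, r^12s, r^14s, r^16s, r^18s}; {e, r^2, r^4, r^6, r^8, r^10, r^12, r^14, r^16, r^18, rs, r^3s, r^5s, r^7s, r^9s, r^11s, r^13s, r^15s, r^17s, r^19s}.
So G has 3 subgroups of order 20.

3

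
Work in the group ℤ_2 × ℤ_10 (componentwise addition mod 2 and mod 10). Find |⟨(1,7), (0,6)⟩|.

|⟨(1,7)⟩| = 10 and |⟨(0,6)⟩| = 5, so |H| is a multiple of lcm(10, 5) = 10 and divides |G| = 20.
Closing under the operation: H = {(0,0), (0,2), (0,4), (0,6), (0,8), (1,1), (1,3), (1,5), (1,7), (1,9)}, so |H| = 10.

10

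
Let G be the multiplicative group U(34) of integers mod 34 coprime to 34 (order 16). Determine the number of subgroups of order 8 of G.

|G| = 16 and 8 | 16, so subgroups of order 8 are possible by Lagrange.
The subgroups of order 8 are: {1, 9, 13, 15, 19, 21, 25, 33}.
So G has 1 subgroup of order 8.

1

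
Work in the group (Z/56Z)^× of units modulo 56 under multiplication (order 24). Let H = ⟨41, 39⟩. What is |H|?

12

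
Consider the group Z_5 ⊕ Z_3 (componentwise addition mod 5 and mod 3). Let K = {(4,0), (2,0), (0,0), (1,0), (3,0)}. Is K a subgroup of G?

|K| = 5 divides |G| = 15, consistent with Lagrange.
K contains the identity, every element's inverse is in K, and K is closed under +: it is a subgroup.
In fact K = ⟨(4,0)⟩.

Yes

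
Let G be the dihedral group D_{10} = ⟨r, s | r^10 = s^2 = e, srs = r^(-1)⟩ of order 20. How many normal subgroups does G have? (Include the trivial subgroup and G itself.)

7

G has 22 subgroups. Checking conjugation-invariance by order — order 1: 1/1 normal; order 2: 1/11 normal; order 4: 0/5 normal; order 5: 1/1 normal; order 10: 3/3 normal; order 20: 1/1 normal.
Total normal subgroups: 7.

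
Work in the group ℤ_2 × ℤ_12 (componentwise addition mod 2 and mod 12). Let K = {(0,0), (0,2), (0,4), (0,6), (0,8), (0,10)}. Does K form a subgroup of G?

Yes

|K| = 6 divides |G| = 24, consistent with Lagrange.
K contains the identity, every element's inverse is in K, and K is closed under +: it is a subgroup.
In fact K = ⟨(0,2)⟩.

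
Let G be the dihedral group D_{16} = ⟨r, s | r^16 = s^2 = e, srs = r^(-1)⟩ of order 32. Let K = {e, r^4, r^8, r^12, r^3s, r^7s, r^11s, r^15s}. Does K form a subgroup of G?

|K| = 8 divides |G| = 32, consistent with Lagrange.
K contains the identity, every element's inverse is in K, and K is closed under ·: it is a subgroup.

Yes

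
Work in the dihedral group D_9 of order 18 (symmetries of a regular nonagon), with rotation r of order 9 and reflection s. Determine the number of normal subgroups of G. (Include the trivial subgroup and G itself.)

4

G has 16 subgroups. Checking conjugation-invariance by order — order 1: 1/1 normal; order 2: 0/9 normal; order 3: 1/1 normal; order 6: 0/3 normal; order 9: 1/1 normal; order 18: 1/1 normal.
Total normal subgroups: 4.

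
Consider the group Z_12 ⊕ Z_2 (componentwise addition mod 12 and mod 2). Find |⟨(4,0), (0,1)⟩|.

|⟨(4,0)⟩| = 3 and |⟨(0,1)⟩| = 2, so |H| is a multiple of lcm(3, 2) = 6 and divides |G| = 24.
Closing under the operation: H = {(0,0), (0,1), (4,0), (4,1), (8,0), (8,1)}, so |H| = 6.

6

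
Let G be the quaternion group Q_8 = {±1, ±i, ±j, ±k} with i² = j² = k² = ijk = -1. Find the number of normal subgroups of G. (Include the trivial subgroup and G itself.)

6

G has 6 subgroups. Checking conjugation-invariance by order — order 1: 1/1 normal; order 2: 1/1 normal; order 4: 3/3 normal; order 8: 1/1 normal.
Total normal subgroups: 6.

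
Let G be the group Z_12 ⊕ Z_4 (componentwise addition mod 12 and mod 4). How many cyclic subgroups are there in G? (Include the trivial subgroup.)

20

Group the elements of G by the cyclic subgroup they generate; each cyclic subgroup of order d accounts for φ(d) elements.
Cyclic subgroups by order — order 1: 1; order 2: 3; order 3: 1; order 4: 6; order 6: 3; order 12: 6.
Total: 20.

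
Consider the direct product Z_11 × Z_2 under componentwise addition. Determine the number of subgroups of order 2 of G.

1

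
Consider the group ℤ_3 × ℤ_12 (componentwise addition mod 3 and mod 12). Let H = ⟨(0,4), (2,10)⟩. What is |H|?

18

|⟨(0,4)⟩| = 3 and |⟨(2,10)⟩| = 6, so |H| is a multiple of lcm(3, 6) = 6 and divides |G| = 36.
Closing under the operation: H = {(0,0), (0,2), (0,4), (0,6), (0,8), (0,10), (1,0), (1,2), (1,4), (1,6), (1,8), (1,10), (2,0), (2,2), (2,4), (2,6), (2,8), (2,10)}, so |H| = 18.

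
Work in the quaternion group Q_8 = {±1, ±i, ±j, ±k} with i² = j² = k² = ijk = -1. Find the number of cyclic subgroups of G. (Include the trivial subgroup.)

A cyclic subgroup of order d is generated by each of its φ(d) elements of order d, so the cyclic subgroups of order d number (#elements of order d)/φ(d).
Cyclic subgroups by order — order 1: 1; order 2: 1; order 4: 3.
Total: 5.

5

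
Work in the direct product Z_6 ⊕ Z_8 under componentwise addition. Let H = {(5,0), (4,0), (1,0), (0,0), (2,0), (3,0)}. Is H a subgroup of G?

Yes

|H| = 6 divides |G| = 48, consistent with Lagrange.
H contains the identity, every element's inverse is in H, and H is closed under +: it is a subgroup.
In fact H = ⟨(5,0)⟩.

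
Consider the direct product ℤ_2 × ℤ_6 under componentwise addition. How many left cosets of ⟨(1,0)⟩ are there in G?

6

|⟨(1,0)⟩| = 2 and |G| = 12.
By Lagrange, [G : H] = |G|/|H| = 12/2 = 6.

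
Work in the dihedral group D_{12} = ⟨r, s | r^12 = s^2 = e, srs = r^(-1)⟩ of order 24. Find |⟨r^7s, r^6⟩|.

4

|⟨r^7s⟩| = 2 and |⟨r^6⟩| = 2, so |H| is a multiple of lcm(2, 2) = 2 and divides |G| = 24.
Closing under the operation: H = {e, r^6, rs, r^7s}, so |H| = 4.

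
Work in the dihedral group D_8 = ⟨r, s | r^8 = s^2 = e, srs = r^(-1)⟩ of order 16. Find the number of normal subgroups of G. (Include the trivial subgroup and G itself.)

7

G has 19 subgroups. Checking conjugation-invariance by order — order 1: 1/1 normal; order 2: 1/9 normal; order 4: 1/5 normal; order 8: 3/3 normal; order 16: 1/1 normal.
Total normal subgroups: 7.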